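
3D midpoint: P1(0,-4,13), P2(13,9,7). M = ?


Mx = (0+13)/2 = 6.5000
My = (-4+9)/2 = 2.5000
Mz = (13+7)/2 = 10.0000

M = (6.5000, 2.5000, 10.0000)


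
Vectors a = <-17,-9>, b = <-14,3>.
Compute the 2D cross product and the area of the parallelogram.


cross = -17*3 + 9*(-14) = -51 - 126 = -177
Parallelogram area = |-177| = 177

cross = -177, parallelogram area = 177


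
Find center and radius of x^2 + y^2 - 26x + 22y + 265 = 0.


h = -D/2 = 26/2 = 13
k = -E/2 = -22/2 = -11
r^2 = h^2 + k^2 - F = 169 + 121 - 265 = 25
r = 5

Center (13, -11), radius = 5


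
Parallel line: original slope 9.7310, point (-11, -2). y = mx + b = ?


Parallel lines have equal slopes.
m2 = 9.7310
b2 = -2 - 9.7310*(-11) = 105.0410

y = 9.7310x + 105.0410


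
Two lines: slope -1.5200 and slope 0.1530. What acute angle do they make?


m1-m2 = -1.673
1+m1*m2 = 0.76744
tan(theta) = |-1.673/0.76744| = 2.179975
theta = arctan(|-1.673/0.76744|) = 65.3581 degrees (acute angle)

65.3581 degrees


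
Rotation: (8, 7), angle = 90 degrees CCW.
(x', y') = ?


cos(90) = 0, sin(90) = 1
x' = 8*0 - 7*1 = -7
y' = 8*1 + 7*0 = 8

(-7, 8)


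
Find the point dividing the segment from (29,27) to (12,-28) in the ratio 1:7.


Px = (1*12 + 7*29)/8 = 215/8 = 26.8750
Py = (1*(-28) + 7*27)/8 = 161/8 = 20.1250

P = (26.8750, 20.1250)


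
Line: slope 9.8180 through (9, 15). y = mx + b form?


y - 15 = 9.8180(x - 9)
y = 9.8180x + 15 - 9.8180*9
y = 9.8180x - 73.3620

y = 9.8180x - 73.3620


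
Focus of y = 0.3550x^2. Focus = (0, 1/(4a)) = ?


a = 0.3550
4a = 1.4200
focus = (0, 1/1.4200) = (0, 0.7042)

Focus = (0, 0.7042)


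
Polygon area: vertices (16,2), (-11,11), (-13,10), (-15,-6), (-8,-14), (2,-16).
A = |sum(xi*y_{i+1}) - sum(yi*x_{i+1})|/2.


sum(xi*y_{i+1}) = 16*11 - 11*10 - 13*(-6) - 15*(-14) - 8*(-16) + 2*2 = 486
sum(yi*x_{i+1}) = 2*(-11) + 11*(-13) + 10*(-15) - 6*(-8) - 14*2 - 16*16 = -551
Area = |486 + 551|/2 = 1037/2 = 518.5000

518.5000 sq units


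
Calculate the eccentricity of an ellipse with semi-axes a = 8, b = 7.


c = sqrt(64-49) = sqrt(15) = 3.8730
e = c/a = sqrt(15)/8 = 0.4841

e = 0.4841


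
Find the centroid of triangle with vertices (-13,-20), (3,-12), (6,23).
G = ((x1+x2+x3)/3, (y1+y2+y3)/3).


Gx = (-13+3+6)/3 = -4/3 = -1.3333
Gy = (-20- 12+23)/3 = -9/3 = -3.0000

G = (-1.3333, -3.0000)


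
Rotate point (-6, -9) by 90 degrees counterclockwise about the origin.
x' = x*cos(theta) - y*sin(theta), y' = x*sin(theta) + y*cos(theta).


cos(90) = 0, sin(90) = 1
x' = -6*0 + 9*1 = 9
y' = -6*1 - 9*0 = -6

(9, -6)


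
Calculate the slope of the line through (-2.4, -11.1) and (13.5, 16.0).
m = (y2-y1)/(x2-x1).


dy = 16.0 + 11.1 = 27.1
dx = 13.5 + 2.4 = 15.9
m = 27.1/15.9 = 1.7044

m = 1.7044


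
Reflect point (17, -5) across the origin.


Reflection rule for origin: (-x, -y)
(17, -5) -> (-17, 5)

(-17, 5)


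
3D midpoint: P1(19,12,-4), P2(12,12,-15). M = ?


Mx = (19+12)/2 = 15.5000
My = (12+12)/2 = 12.0000
Mz = (-4- 15)/2 = -9.5000

M = (15.5000, 12.0000, -9.5000)


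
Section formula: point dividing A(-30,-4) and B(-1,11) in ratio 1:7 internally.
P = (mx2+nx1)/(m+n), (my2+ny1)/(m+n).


Px = (1*(-1) + 7*(-30))/8 = -211/8 = -26.3750
Py = (1*11 + 7*(-4))/8 = -17/8 = -2.1250

P = (-26.3750, -2.1250)


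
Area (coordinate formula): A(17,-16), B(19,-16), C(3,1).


17*(-16-1) = -289
19*(1+ 16) = 323
3*(-16+ 16) = 0
sum = 34
Area = |34|/2 = 17.0000

17.0000 sq units


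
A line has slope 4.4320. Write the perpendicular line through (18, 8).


Perpendicular slope = -1/m1 = -1/4.4320 = -0.2256
b2 = y0 - m2*x0 = 8 + 18/4.4320 = 8 + 4.0614 = 12.0614

y = -0.2256x + 12.0614


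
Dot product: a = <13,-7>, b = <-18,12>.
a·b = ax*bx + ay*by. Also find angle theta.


a·b = 13*(-18) - 7*12 = -234 - 84 = -318
|a| = sqrt(169+49) = 14.7648
|b| = sqrt(324+144) = 21.6333
cos(theta) = -318/(sqrt(218)*sqrt(468)) = -318/sqrt(102024) = -0.995580
theta = arccos(-318/sqrt(102024)) = 174.6107 degrees

a·b = -318, theta = 174.6107 deg


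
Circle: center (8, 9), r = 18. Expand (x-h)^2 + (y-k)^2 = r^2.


(x-8)^2 + (y-9)^2 = 18^2
D = -2h = -16, E = -2k = -18
F = h^2+k^2-r^2 = 64+81-324 = -179

x^2 + y^2 - 16x - 18y - 179 = 0


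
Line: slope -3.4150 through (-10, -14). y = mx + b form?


y + 14 = -3.4150(x + 10)
y = -3.4150x - 14 + 3.4150*(-10)
y = -3.4150x - 48.1500

y = -3.4150x - 48.1500


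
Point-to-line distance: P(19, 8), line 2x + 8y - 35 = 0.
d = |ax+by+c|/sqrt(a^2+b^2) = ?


|2*19 + 8*8 - 35| = |67| = 67
sqrt(4 + 64) = sqrt(68) = 8.2462
d = 67/sqrt(68) = 8.1249

8.1249


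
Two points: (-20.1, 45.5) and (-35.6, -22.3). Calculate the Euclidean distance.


dx = -35.6 + 20.1 = -15.5
dy = -22.3 - 45.5 = -67.8
d = sqrt(240.25 + 4596.84) = sqrt(4837.09) = 69.5492

69.5492


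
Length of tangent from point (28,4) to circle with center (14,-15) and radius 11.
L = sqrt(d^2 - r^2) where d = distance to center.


d = sqrt((28-14)^2 + (4+ 15)^2) = sqrt(196+361) = 23.6008
L = sqrt(557.0000 - 121) = sqrt(436.0000) = 20.8806

20.8806


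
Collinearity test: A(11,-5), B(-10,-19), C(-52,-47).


11*(-19+ 47) - 10*(-47+ 5) - 52*(-5+ 19)
= 308 + 420 - 728 = 0

Yes, collinear (determinant = 0)


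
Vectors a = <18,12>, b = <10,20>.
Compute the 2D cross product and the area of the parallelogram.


cross = 18*20 - 12*10 = 360 - 120 = 240
Parallelogram area = |240| = 240

cross = 240, parallelogram area = 240


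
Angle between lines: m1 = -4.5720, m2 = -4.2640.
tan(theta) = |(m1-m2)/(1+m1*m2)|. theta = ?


m1-m2 = -0.308
1+m1*m2 = 20.495008
tan(theta) = |-0.308/20.495008| = 0.015028
theta = arctan(|-0.308/20.495008|) = 0.8610 degrees (acute angle)

0.8610 degrees


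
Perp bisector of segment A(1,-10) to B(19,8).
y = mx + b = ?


Midpoint = (10, -1)
Slope of AB = dy/dx = 18/18 = 1.0000
Perp slope = -dx/dy = -18/18 = -1.0000
b = My - (perp slope)*Mx = -1 + (18*10)/18 = -1 + 10.0000 = 9.0000

y = -1.0000x + 9.0000


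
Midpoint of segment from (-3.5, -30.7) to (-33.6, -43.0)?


Mx = (-3.5 - 33.6)/2 = -37.1/2 = -18.5500
My = (-30.7 - 43.0)/2 = -73.7/2 = -36.8500

(-18.5500, -36.8500)


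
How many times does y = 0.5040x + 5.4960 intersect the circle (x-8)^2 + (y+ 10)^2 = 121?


Substitute y = 0.5040x + 5.4960: (x-8)^2 + (0.5040x+5.4960+ 10)^2 = 121
Expand to Ax^2 + Bx + C = 0, where b-k = 15.496
A = 1+m^2 = 1.254016
B = 2(m(b-k) - h) = 2(0.5040*15.496 - 8) = -0.380032
C = h^2 + (b-k)^2 - r^2 = 64 + 240.126016 - 121 = 183.126016
disc = B^2-4AC = 0.1444 - 918.5718 = -918.4274
disc < 0

0 intersection points


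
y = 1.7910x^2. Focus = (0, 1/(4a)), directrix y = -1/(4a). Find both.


a = 1.7910
1/(4a) = 0.1396
Focus = (0, 0.1396)
Directrix: y = -0.1396

Focus = (0, 0.1396), Directrix: y = -0.1396


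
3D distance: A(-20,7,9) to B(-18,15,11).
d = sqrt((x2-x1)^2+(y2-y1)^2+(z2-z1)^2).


dx=2, dy=8, dz=2
d = sqrt(4+64+4) = sqrt(72) = 8.4853

8.4853


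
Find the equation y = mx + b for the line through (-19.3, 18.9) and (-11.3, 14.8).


m = (-4.1)/(8.0) = -0.5125
b = y1 - m*x1 = 18.9 - (-4.1*(-19.3))/(8.0) = 18.9 - 9.8912 = 9.0088

y = -0.5125x + 9.0088


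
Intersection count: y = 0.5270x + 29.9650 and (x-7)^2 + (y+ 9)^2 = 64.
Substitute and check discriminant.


Substitute y = 0.5270x + 29.9650: (x-7)^2 + (0.5270x+29.9650+ 9)^2 = 64
Expand to Ax^2 + Bx + C = 0, where b-k = 38.965
A = 1+m^2 = 1.277729
B = 2(m(b-k) - h) = 2(0.5270*38.965 - 7) = 27.06911
C = h^2 + (b-k)^2 - r^2 = 49 + 1518.271225 - 64 = 1503.271225
disc = B^2-4AC = 732.7367 - 7683.0930 = -6950.3563
disc < 0

0 intersection points


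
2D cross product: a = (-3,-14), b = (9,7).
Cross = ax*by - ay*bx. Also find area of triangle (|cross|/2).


cross = -3*7 + 14*9 = -21 + 126 = 105
Triangle area = |105|/2 = 105/2 = 52.5000

cross = 105, triangle area = 52.5000


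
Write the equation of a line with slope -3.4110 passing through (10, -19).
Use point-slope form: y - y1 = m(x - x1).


y + 19 = -3.4110(x - 10)
y = -3.4110x - 19 + 3.4110*10
y = -3.4110x + 15.1100

y = -3.4110x + 15.1100


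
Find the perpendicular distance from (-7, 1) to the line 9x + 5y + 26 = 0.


|9*(-7) + 5*1 + 26| = |-32| = 32
sqrt(81 + 25) = sqrt(106) = 10.2956
d = 32/sqrt(106) = 3.1081

3.1081


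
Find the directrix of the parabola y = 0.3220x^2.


a = 0.3220
1/(4a) = 0.7764
directrix: y = -0.7764 = -0.7764

y = -0.7764


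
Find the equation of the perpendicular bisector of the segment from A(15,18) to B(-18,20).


Midpoint = (-1.5, 19)
Slope of AB = dy/dx = 2/(-33) = -0.0606
Perp slope = -dx/dy = 33/2 = 16.5000
b = My - (perp slope)*Mx = 19 + (-33*(-1.5))/2 = 19 + 24.7500 = 43.7500

y = 16.5000x + 43.7500


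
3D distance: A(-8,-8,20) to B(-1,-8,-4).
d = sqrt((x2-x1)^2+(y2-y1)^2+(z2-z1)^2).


dx=7, dy=0, dz=-24
d = sqrt(49+0+576) = sqrt(625) = 25.0000

25.0000


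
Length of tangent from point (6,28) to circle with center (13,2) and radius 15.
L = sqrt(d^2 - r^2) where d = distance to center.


d = sqrt((6-13)^2 + (28-2)^2) = sqrt(49+676) = 26.9258
L = sqrt(725.0000 - 225) = sqrt(500.0000) = 22.3607

22.3607


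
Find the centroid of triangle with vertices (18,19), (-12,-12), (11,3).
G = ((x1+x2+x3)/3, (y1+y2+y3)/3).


Gx = (18- 12+11)/3 = 17/3 = 5.6667
Gy = (19- 12+3)/3 = 10/3 = 3.3333

G = (5.6667, 3.3333)


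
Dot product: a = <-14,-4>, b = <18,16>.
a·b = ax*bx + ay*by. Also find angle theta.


a·b = -14*18 - 4*16 = -252 - 64 = -316
|a| = sqrt(196+16) = 14.5602
|b| = sqrt(324+256) = 24.0832
cos(theta) = -316/(sqrt(212)*sqrt(580)) = -316/sqrt(122960) = -0.901167
theta = arccos(-316/sqrt(122960)) = 154.3119 degrees

a·b = -316, theta = 154.3119 deg


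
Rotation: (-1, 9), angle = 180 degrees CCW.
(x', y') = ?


cos(180) = -1, sin(180) = 0
x' = -1*(-1) - 9*0 = 1
y' = -1*0 + 9*(-1) = -9

(1, -9)


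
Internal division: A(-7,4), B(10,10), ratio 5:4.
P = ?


Px = (5*10 + 4*(-7))/9 = 22/9 = 2.4444
Py = (5*10 + 4*4)/9 = 66/9 = 7.3333

P = (2.4444, 7.3333)


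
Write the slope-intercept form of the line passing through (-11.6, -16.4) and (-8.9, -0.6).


m = (15.8)/(2.7) = 5.8519
b = y1 - m*x1 = -16.4 - (15.8*(-11.6))/(2.7) = -16.4 + 67.8815 = 51.4815

y = 5.8519x + 51.4815


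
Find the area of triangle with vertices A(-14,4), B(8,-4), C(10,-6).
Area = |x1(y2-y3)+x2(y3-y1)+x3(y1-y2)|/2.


-14*(-4+ 6) = -28
8*(-6-4) = -80
10*(4+ 4) = 80
sum = -28
Area = |-28|/2 = 14.0000

14.0000 sq units


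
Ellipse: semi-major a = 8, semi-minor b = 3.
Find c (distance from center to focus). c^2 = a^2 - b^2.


c^2 = 8^2 - 3^2 = 64 - 9 = 55
c = sqrt(55) = 7.4162

c = 7.4162


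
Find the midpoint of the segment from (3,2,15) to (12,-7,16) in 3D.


Mx = (3+12)/2 = 7.5000
My = (2- 7)/2 = -2.5000
Mz = (15+16)/2 = 15.5000

M = (7.5000, -2.5000, 15.5000)


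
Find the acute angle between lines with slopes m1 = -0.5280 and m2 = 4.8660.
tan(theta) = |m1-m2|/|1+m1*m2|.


m1-m2 = -5.394
1+m1*m2 = -1.569248
tan(theta) = |-5.394/(-1.569248)| = 3.437315
theta = arctan(|-5.394/(-1.569248)|) = 73.7790 degrees (acute angle)

73.7790 degrees


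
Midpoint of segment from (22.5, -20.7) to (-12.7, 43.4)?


Mx = (22.5 - 12.7)/2 = 9.8/2 = 4.9000
My = (-20.7 + 43.4)/2 = 22.7/2 = 11.3500

(4.9000, 11.3500)


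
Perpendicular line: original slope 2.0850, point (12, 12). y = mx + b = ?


Perpendicular slope = -1/m1 = -1/2.0850 = -0.4796
b2 = y0 - m2*x0 = 12 + 12/2.0850 = 12 + 5.7554 = 17.7554

y = -0.4796x + 17.7554


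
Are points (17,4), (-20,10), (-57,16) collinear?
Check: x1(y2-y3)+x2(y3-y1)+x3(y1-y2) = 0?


17*(10-16) - 20*(16-4) - 57*(4-10)
= -102 - 240 + 342 = 0

Yes, collinear (determinant = 0)


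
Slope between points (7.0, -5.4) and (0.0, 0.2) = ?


dy = 0.2 + 5.4 = 5.6
dx = 0.0 - 7.0 = -7.0
m = 5.6/(-7.0) = -0.8000

m = -0.8000


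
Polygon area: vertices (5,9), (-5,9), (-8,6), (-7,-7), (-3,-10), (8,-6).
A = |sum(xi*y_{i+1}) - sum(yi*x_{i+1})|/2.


sum(xi*y_{i+1}) = 5*9 - 5*6 - 8*(-7) - 7*(-10) - 3*(-6) + 8*9 = 231
sum(yi*x_{i+1}) = 9*(-5) + 9*(-8) + 6*(-7) - 7*(-3) - 10*8 - 6*5 = -248
Area = |231 + 248|/2 = 479/2 = 239.5000

239.5000 sq units


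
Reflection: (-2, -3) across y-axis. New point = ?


Reflection rule for y-axis: (-x, y)
(-2, -3) -> (2, -3)

(2, -3)


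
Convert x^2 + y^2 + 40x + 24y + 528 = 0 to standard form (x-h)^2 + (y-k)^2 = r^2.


h = -D/2 = -40/2 = -20
k = -E/2 = -24/2 = -12
r^2 = h^2 + k^2 - F = 400 + 144 - 528 = 16
r = 4

Center (-20, -12), radius = 4


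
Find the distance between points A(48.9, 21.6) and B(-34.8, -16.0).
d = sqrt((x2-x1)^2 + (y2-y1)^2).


dx = -34.8 - 48.9 = -83.7
dy = -16.0 - 21.6 = -37.6
d = sqrt(7005.69 + 1413.76) = sqrt(8419.45) = 91.7576

91.7576


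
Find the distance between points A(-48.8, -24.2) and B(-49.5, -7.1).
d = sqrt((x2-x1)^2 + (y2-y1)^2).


dx = -49.5 + 48.8 = -0.7
dy = -7.1 + 24.2 = 17.1
d = sqrt(0.49 + 292.41) = sqrt(292.9) = 17.1143

17.1143


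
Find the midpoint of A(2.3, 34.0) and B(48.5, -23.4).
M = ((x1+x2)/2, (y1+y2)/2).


Mx = (2.3 + 48.5)/2 = 50.8/2 = 25.4000
My = (34.0 - 23.4)/2 = 10.6/2 = 5.3000

(25.4000, 5.3000)


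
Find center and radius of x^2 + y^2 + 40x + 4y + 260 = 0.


h = -D/2 = -40/2 = -20
k = -E/2 = -4/2 = -2
r^2 = h^2 + k^2 - F = 400 + 4 - 260 = 144
r = 12

Center (-20, -2), radius = 12


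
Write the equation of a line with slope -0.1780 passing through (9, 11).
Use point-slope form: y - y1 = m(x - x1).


y - 11 = -0.1780(x - 9)
y = -0.1780x + 11 + 0.1780*9
y = -0.1780x + 12.6020

y = -0.1780x + 12.6020


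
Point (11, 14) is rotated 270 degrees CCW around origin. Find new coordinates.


cos(270) = 0, sin(270) = -1
x' = 11*0 - 14*(-1) = 14
y' = 11*(-1) + 14*0 = -11

(14, -11)


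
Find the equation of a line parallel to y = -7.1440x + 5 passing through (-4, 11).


Parallel lines have equal slopes.
m2 = -7.1440
b2 = 11 + 7.1440*(-4) = -17.5760

y = -7.1440x - 17.5760


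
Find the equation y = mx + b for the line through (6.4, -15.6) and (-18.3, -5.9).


m = (9.7)/(-24.7) = -0.3927
b = y1 - m*x1 = -15.6 - (9.7*6.4)/(-24.7) = -15.6 + 2.5134 = -13.0866

y = -0.3927x - 13.0866


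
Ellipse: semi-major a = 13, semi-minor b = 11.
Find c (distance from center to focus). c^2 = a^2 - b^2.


c^2 = 13^2 - 11^2 = 169 - 121 = 48
c = sqrt(48) = 6.9282

c = 6.9282


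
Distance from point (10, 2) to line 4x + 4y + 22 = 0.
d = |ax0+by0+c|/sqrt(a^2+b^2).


|4*10 + 4*2 + 22| = |70| = 70
sqrt(16 + 16) = sqrt(32) = 5.6569
d = 70/sqrt(32) = 12.3744

12.3744


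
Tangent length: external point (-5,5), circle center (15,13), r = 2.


d = sqrt((-5-15)^2 + (5-13)^2) = sqrt(400+64) = 21.5407
L = sqrt(464.0000 - 4) = sqrt(460.0000) = 21.4476

21.4476


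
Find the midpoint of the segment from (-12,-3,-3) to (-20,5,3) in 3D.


Mx = (-12- 20)/2 = -16.0000
My = (-3+5)/2 = 1.0000
Mz = (-3+3)/2 = 0

M = (-16.0000, 1.0000, 0)


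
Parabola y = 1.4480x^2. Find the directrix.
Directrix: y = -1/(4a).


a = 1.4480
1/(4a) = 0.1727
directrix: y = -0.1727 = -0.1727

y = -0.1727


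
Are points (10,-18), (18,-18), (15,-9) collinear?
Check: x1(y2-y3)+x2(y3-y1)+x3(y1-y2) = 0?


10*(-18+ 9) + 18*(-9+ 18) + 15*(-18+ 18)
= -90 + 162 + 0 = 72

No, not collinear (determinant = 72)


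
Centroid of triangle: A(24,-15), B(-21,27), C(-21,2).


Gx = (24- 21- 21)/3 = -18/3 = -6.0000
Gy = (-15+27+2)/3 = 14/3 = 4.6667

G = (-6.0000, 4.6667)


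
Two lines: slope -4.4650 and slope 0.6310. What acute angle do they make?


m1-m2 = -5.096
1+m1*m2 = -1.817415
tan(theta) = |-5.096/(-1.817415)| = 2.803983
theta = arctan(|-5.096/(-1.817415)|) = 70.3720 degrees (acute angle)

70.3720 degrees


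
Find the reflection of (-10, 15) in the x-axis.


Reflection rule for x-axis: (x, -y)
(-10, 15) -> (-10, -15)

(-10, -15)


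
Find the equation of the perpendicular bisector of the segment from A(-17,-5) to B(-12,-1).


Midpoint = (-14.5, -3)
Slope of AB = dy/dx = 4/5 = 0.8000
Perp slope = -dx/dy = -5/4 = -1.2500
b = My - (perp slope)*Mx = -3 + (5*(-14.5))/4 = -3 - 18.1250 = -21.1250

y = -1.2500x - 21.1250


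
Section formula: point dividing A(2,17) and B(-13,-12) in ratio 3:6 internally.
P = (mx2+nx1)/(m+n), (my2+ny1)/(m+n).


Px = (3*(-13) + 6*2)/9 = -27/9 = -3.0000
Py = (3*(-12) + 6*17)/9 = 66/9 = 7.3333

P = (-3.0000, 7.3333)


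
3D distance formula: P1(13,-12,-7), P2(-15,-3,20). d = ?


dx=-28, dy=9, dz=27
d = sqrt(784+81+729) = sqrt(1594) = 39.9249

39.9249


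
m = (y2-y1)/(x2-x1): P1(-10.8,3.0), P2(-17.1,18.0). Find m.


dy = 18.0 - 3.0 = 15.0
dx = -17.1 + 10.8 = -6.3
m = 15.0/(-6.3) = -2.3810

m = -2.3810


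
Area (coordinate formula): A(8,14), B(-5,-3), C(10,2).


8*(-3-2) = -40
-5*(2-14) = 60
10*(14+ 3) = 170
sum = 190
Area = |190|/2 = 95.0000

95.0000 sq units


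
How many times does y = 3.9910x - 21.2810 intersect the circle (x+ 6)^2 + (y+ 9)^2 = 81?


Substitute y = 3.9910x - 21.2810: (x+ 6)^2 + (3.9910x- 21.2810+ 9)^2 = 81
Expand to Ax^2 + Bx + C = 0, where b-k = -12.281
A = 1+m^2 = 16.928081
B = 2(m(b-k) - h) = 2(3.9910*(-12.281) + 6) = -86.026942
C = h^2 + (b-k)^2 - r^2 = 36 + 150.822961 - 81 = 105.822961
disc = B^2-4AC = 7400.6347 - 7165.5186 = 235.1161
disc > 0

2 intersection points


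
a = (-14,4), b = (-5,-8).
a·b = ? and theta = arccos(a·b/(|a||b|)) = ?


a·b = -14*(-5) + 4*(-8) = 70 - 32 = 38
|a| = sqrt(196+16) = 14.5602
|b| = sqrt(25+64) = 9.4340
cos(theta) = 38/(sqrt(212)*sqrt(89)) = 38/sqrt(18868) = 0.276644
theta = arccos(38/sqrt(18868)) = 73.9400 degrees

a·b = 38, theta = 73.9400 deg


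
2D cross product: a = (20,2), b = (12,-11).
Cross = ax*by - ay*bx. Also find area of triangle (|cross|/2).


cross = 20*(-11) - 2*12 = -220 - 24 = -244
Triangle area = |-244|/2 = 244/2 = 122.0000

cross = -244, triangle area = 122.0000


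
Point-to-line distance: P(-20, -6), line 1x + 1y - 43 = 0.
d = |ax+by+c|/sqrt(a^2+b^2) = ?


|1*(-20) + 1*(-6) - 43| = |-69| = 69
sqrt(1 + 1) = sqrt(2) = 1.4142
d = 69/sqrt(2) = 48.7904

48.7904


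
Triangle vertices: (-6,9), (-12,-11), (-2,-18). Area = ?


-6*(-11+ 18) = -42
-12*(-18-9) = 324
-2*(9+ 11) = -40
sum = 242
Area = |242|/2 = 121.0000

121.0000 sq units


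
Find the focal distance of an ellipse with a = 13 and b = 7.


c^2 = 13^2 - 7^2 = 169 - 49 = 120
c = sqrt(120) = 10.9545

c = 10.9545


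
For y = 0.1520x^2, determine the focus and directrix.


a = 0.1520
1/(4a) = 1.6447
Focus = (0, 1.6447)
Directrix: y = -1.6447

Focus = (0, 1.6447), Directrix: y = -1.6447


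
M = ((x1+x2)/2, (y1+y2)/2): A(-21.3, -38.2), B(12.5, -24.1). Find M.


Mx = (-21.3 + 12.5)/2 = -8.8/2 = -4.4000
My = (-38.2 - 24.1)/2 = -62.3/2 = -31.1500

(-4.4000, -31.1500)


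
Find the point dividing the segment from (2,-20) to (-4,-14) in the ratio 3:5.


Px = (3*(-4) + 5*2)/8 = -2/8 = -0.2500
Py = (3*(-14) + 5*(-20))/8 = -142/8 = -17.7500

P = (-0.2500, -17.7500)


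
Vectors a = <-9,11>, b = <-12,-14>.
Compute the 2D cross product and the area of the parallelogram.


cross = -9*(-14) - 11*(-12) = 126 + 132 = 258
Parallelogram area = |258| = 258

cross = 258, parallelogram area = 258


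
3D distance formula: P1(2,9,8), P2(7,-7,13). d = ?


dx=5, dy=-16, dz=5
d = sqrt(25+256+25) = sqrt(306) = 17.4929

17.4929


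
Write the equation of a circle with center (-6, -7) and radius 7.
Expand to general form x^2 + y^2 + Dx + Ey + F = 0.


(x+ 6)^2 + (y+ 7)^2 = 7^2
D = -2h = 12, E = -2k = 14
F = h^2+k^2-r^2 = 36+49-49 = 36

x^2 + y^2 + 12x + 14y + 36 = 0


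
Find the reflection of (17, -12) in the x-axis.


Reflection rule for x-axis: (x, -y)
(17, -12) -> (17, 12)

(17, 12)


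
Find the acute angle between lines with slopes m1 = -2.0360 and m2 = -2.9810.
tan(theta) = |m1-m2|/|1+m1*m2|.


m1-m2 = 0.945
1+m1*m2 = 7.069316
tan(theta) = |0.945/7.069316| = 0.133676
theta = arctan(|0.945/7.069316|) = 7.6139 degrees (acute angle)

7.6139 degrees


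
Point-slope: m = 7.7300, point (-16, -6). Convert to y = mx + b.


y + 6 = 7.7300(x + 16)
y = 7.7300x - 6 - 7.7300*(-16)
y = 7.7300x + 117.6800

y = 7.7300x + 117.6800


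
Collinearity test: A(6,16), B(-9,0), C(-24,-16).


6*(0+ 16) - 9*(-16-16) - 24*(16-0)
= 96 + 288 - 384 = 0

Yes, collinear (determinant = 0)


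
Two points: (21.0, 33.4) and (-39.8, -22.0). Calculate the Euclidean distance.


dx = -39.8 - 21.0 = -60.8
dy = -22.0 - 33.4 = -55.4
d = sqrt(3696.64 + 3069.16) = sqrt(6765.8) = 82.2545

82.2545


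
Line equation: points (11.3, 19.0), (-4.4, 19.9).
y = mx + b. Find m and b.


m = (0.9)/(-15.7) = -0.0573
b = y1 - m*x1 = 19.0 - (0.9*11.3)/(-15.7) = 19.0 + 0.6478 = 19.6478

y = -0.0573x + 19.6478


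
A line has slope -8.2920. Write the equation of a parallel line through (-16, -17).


Parallel lines have equal slopes.
m2 = -8.2920
b2 = -17 + 8.2920*(-16) = -149.6720

y = -8.2920x - 149.6720


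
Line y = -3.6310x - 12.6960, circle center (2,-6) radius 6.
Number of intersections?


Substitute y = -3.6310x - 12.6960: (x-2)^2 + (-3.6310x- 12.6960+ 6)^2 = 36
Expand to Ax^2 + Bx + C = 0, where b-k = -6.696
A = 1+m^2 = 14.184161
B = 2(m(b-k) - h) = 2(-3.6310*(-6.696) - 2) = 44.626352
C = h^2 + (b-k)^2 - r^2 = 4 + 44.836416 - 36 = 12.836416
disc = B^2-4AC = 1991.5113 - 728.2952 = 1263.2161
disc > 0

2 intersection points


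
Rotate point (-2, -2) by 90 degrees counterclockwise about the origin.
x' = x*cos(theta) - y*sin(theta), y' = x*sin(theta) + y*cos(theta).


cos(90) = 0, sin(90) = 1
x' = -2*0 + 2*1 = 2
y' = -2*1 - 2*0 = -2

(2, -2)


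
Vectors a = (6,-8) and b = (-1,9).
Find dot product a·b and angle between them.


a·b = 6*(-1) - 8*9 = -6 - 72 = -78
|a| = sqrt(36+64) = 10.0000
|b| = sqrt(1+81) = 9.0554
cos(theta) = -78/(sqrt(100)*sqrt(82)) = -78/sqrt(8200) = -0.861366
theta = arccos(-78/sqrt(8200)) = 149.4703 degrees

a·b = -78, theta = 149.4703 deg


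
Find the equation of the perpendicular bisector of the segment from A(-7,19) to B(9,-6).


Midpoint = (1, 6.5)
Slope of AB = dy/dx = -25/16 = -1.5625
Perp slope = -dx/dy = 16/25 = 0.6400
b = My - (perp slope)*Mx = 6.5 + (16*1)/(-25) = 6.5 - 0.6400 = 5.8600

y = 0.6400x + 5.8600


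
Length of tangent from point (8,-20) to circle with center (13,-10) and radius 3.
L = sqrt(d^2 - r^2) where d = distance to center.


d = sqrt((8-13)^2 + (-20+ 10)^2) = sqrt(25+100) = 11.1803
L = sqrt(125.0000 - 9) = sqrt(116.0000) = 10.7703

10.7703


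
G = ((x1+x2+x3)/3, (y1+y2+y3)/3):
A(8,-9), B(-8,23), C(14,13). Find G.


Gx = (8- 8+14)/3 = 14/3 = 4.6667
Gy = (-9+23+13)/3 = 27/3 = 9.0000

G = (4.6667, 9.0000)


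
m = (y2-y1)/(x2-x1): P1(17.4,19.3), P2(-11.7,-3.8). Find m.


dy = -3.8 - 19.3 = -23.1
dx = -11.7 - 17.4 = -29.1
m = -23.1/(-29.1) = 0.7938

m = 0.7938


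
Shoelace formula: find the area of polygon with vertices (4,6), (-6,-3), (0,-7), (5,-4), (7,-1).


sum(xi*y_{i+1}) = 4*(-3) - 6*(-7) + 0*(-4) + 5*(-1) + 7*6 = 67
sum(yi*x_{i+1}) = 6*(-6) - 3*0 - 7*5 - 4*7 - 1*4 = -103
Area = |67 + 103|/2 = 170/2 = 85.0000

85.0000 sq units


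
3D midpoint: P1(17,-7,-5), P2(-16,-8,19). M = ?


Mx = (17- 16)/2 = 0.5000
My = (-7- 8)/2 = -7.5000
Mz = (-5+19)/2 = 7.0000

M = (0.5000, -7.5000, 7.0000)


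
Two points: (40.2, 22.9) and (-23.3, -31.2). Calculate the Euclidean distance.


dx = -23.3 - 40.2 = -63.5
dy = -31.2 - 22.9 = -54.1
d = sqrt(4032.25 + 2926.81) = sqrt(6959.06) = 83.4210

83.4210


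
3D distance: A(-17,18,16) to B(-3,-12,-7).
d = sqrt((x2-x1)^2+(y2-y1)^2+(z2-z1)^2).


dx=14, dy=-30, dz=-23
d = sqrt(196+900+529) = sqrt(1625) = 40.3113

40.3113


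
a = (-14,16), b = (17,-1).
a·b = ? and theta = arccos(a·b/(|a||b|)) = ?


a·b = -14*17 + 16*(-1) = -238 - 16 = -254
|a| = sqrt(196+256) = 21.2603
|b| = sqrt(289+1) = 17.0294
cos(theta) = -254/(sqrt(452)*sqrt(290)) = -254/sqrt(131080) = -0.701561
theta = arccos(-254/sqrt(131080)) = 134.5524 degrees

a·b = -254, theta = 134.5524 deg


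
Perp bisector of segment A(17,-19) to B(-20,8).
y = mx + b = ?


Midpoint = (-1.5, -5.5)
Slope of AB = dy/dx = 27/(-37) = -0.7297
Perp slope = -dx/dy = 37/27 = 1.3704
b = My - (perp slope)*Mx = -5.5 + (-37*(-1.5))/27 = -5.5 + 2.0556 = -3.4444

y = 1.3704x - 3.4444


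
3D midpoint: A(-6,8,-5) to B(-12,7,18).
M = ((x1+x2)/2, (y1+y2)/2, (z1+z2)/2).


Mx = (-6- 12)/2 = -9.0000
My = (8+7)/2 = 7.5000
Mz = (-5+18)/2 = 6.5000

M = (-9.0000, 7.5000, 6.5000)


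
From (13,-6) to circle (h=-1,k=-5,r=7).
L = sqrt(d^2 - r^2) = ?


d = sqrt((13+ 1)^2 + (-6+ 5)^2) = sqrt(196+1) = 14.0357
L = sqrt(197.0000 - 49) = sqrt(148.0000) = 12.1655

12.1655


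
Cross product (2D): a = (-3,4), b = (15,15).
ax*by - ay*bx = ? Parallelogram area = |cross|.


cross = -3*15 - 4*15 = -45 - 60 = -105
Parallelogram area = |-105| = 105

cross = -105, parallelogram area = 105


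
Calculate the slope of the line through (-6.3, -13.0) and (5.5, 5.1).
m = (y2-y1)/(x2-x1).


dy = 5.1 + 13.0 = 18.1
dx = 5.5 + 6.3 = 11.8
m = 18.1/11.8 = 1.5339

m = 1.5339


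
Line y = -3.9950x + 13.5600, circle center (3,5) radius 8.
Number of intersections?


Substitute y = -3.9950x + 13.5600: (x-3)^2 + (-3.9950x+13.5600-5)^2 = 64
Expand to Ax^2 + Bx + C = 0, where b-k = 8.56
A = 1+m^2 = 16.960025
B = 2(m(b-k) - h) = 2(-3.9950*8.56 - 3) = -74.3944
C = h^2 + (b-k)^2 - r^2 = 9 + 73.2736 - 64 = 18.2736
disc = B^2-4AC = 5534.5268 - 1239.6829 = 4294.8439
disc > 0

2 intersection points


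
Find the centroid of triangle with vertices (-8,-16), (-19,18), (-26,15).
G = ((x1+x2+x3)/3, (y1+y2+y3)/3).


Gx = (-8- 19- 26)/3 = -53/3 = -17.6667
Gy = (-16+18+15)/3 = 17/3 = 5.6667

G = (-17.6667, 5.6667)


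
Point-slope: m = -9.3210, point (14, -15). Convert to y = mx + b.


y + 15 = -9.3210(x - 14)
y = -9.3210x - 15 + 9.3210*14
y = -9.3210x + 115.4940

y = -9.3210x + 115.4940


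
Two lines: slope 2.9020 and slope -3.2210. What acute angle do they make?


m1-m2 = 6.123
1+m1*m2 = -8.347342
tan(theta) = |6.123/(-8.347342)| = 0.733527
theta = arctan(|6.123/(-8.347342)|) = 36.2610 degrees (acute angle)

36.2610 degrees


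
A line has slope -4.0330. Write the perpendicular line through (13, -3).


Perpendicular slope = -1/m1 = -1/(-4.0330) = 0.2480
b2 = y0 - m2*x0 = -3 + 13/(-4.0330) = -3 - 3.2234 = -6.2234

y = 0.2480x - 6.2234


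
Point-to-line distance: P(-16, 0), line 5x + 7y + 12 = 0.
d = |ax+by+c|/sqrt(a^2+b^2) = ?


|5*(-16) + 7*0 + 12| = |-68| = 68
sqrt(25 + 49) = sqrt(74) = 8.6023
d = 68/sqrt(74) = 7.9048

7.9048


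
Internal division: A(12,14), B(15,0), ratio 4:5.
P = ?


Px = (4*15 + 5*12)/9 = 120/9 = 13.3333
Py = (4*0 + 5*14)/9 = 70/9 = 7.7778

P = (13.3333, 7.7778)


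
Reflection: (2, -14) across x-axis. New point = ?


Reflection rule for x-axis: (x, -y)
(2, -14) -> (2, 14)

(2, 14)


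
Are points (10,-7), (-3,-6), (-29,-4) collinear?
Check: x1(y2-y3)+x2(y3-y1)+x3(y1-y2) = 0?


10*(-6+ 4) - 3*(-4+ 7) - 29*(-7+ 6)
= -20 - 9 + 29 = 0

Yes, collinear (determinant = 0)


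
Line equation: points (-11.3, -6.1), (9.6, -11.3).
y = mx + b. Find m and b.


m = (-5.2)/(20.9) = -0.2488
b = y1 - m*x1 = -6.1 - (-5.2*(-11.3))/(20.9) = -6.1 - 2.8115 = -8.9115

y = -0.2488x - 8.9115


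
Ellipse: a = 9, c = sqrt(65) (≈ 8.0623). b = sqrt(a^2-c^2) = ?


b^2 = 9^2 - (sqrt(65))^2 = 81 - 65 = 16
b = sqrt(16) = 4

b = 4


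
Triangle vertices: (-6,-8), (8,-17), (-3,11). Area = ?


-6*(-17-11) = 168
8*(11+ 8) = 152
-3*(-8+ 17) = -27
sum = 293
Area = |293|/2 = 146.5000

146.5000 sq units


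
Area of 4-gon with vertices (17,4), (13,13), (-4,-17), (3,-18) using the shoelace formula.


sum(xi*y_{i+1}) = 17*13 + 13*(-17) - 4*(-18) + 3*4 = 84
sum(yi*x_{i+1}) = 4*13 + 13*(-4) - 17*3 - 18*17 = -357
Area = |84 + 357|/2 = 441/2 = 220.5000

220.5000 sq units


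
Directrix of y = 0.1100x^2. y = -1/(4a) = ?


a = 0.1100
1/(4a) = 2.2727
directrix: y = -2.2727 = -2.2727

y = -2.2727


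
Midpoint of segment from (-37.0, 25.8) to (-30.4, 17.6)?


Mx = (-37.0 - 30.4)/2 = -67.4/2 = -33.7000
My = (25.8 + 17.6)/2 = 43.4/2 = 21.7000

(-33.7000, 21.7000)


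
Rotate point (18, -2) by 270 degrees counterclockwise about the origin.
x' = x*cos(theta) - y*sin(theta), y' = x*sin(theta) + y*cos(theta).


cos(270) = 0, sin(270) = -1
x' = 18*0 + 2*(-1) = -2
y' = 18*(-1) - 2*0 = -18

(-2, -18)


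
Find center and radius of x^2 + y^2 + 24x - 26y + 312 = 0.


h = -D/2 = -24/2 = -12
k = -E/2 = 26/2 = 13
r^2 = h^2 + k^2 - F = 144 + 169 - 312 = 1
r = 1

Center (-12, 13), radius = 1


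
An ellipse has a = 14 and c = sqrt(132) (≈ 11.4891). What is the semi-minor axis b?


b^2 = 14^2 - (sqrt(132))^2 = 196 - 132 = 64
b = sqrt(64) = 8

b = 8


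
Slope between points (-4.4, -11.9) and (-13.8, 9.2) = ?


dy = 9.2 + 11.9 = 21.1
dx = -13.8 + 4.4 = -9.4
m = 21.1/(-9.4) = -2.2447

m = -2.2447


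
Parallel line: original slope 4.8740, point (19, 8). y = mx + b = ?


Parallel lines have equal slopes.
m2 = 4.8740
b2 = 8 - 4.8740*19 = -84.6060

y = 4.8740x - 84.6060


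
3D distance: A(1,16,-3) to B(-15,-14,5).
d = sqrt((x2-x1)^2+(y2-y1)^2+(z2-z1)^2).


dx=-16, dy=-30, dz=8
d = sqrt(256+900+64) = sqrt(1220) = 34.9285

34.9285


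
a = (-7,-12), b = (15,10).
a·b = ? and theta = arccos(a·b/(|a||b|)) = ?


a·b = -7*15 - 12*10 = -105 - 120 = -225
|a| = sqrt(49+144) = 13.8924
|b| = sqrt(225+100) = 18.0278
cos(theta) = -225/(sqrt(193)*sqrt(325)) = -225/sqrt(62725) = -0.898384
theta = arccos(-225/sqrt(62725)) = 153.9465 degrees

a·b = -225, theta = 153.9465 deg


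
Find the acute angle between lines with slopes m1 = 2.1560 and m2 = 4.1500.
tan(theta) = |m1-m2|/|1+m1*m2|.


m1-m2 = -1.994
1+m1*m2 = 9.9474
tan(theta) = |-1.994/9.9474| = 0.200454
theta = arctan(|-1.994/9.9474|) = 11.3350 degrees (acute angle)

11.3350 degrees


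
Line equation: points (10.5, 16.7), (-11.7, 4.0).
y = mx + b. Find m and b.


m = (-12.7)/(-22.2) = 0.5721
b = y1 - m*x1 = 16.7 - (-12.7*10.5)/(-22.2) = 16.7 - 6.0068 = 10.6932

y = 0.5721x + 10.6932


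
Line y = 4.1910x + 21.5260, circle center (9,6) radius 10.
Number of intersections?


Substitute y = 4.1910x + 21.5260: (x-9)^2 + (4.1910x+21.5260-6)^2 = 100
Expand to Ax^2 + Bx + C = 0, where b-k = 15.526
A = 1+m^2 = 18.564481
B = 2(m(b-k) - h) = 2(4.1910*15.526 - 9) = 112.138932
C = h^2 + (b-k)^2 - r^2 = 81 + 241.056676 - 100 = 222.056676
disc = B^2-4AC = 12575.1401 - 16489.4678 = -3914.3277
disc < 0

0 intersection points


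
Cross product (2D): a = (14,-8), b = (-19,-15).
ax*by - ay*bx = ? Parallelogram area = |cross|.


cross = 14*(-15) + 8*(-19) = -210 - 152 = -362
Parallelogram area = |-362| = 362

cross = -362, parallelogram area = 362


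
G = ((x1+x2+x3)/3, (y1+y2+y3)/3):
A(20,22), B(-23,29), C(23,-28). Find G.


Gx = (20- 23+23)/3 = 20/3 = 6.6667
Gy = (22+29- 28)/3 = 23/3 = 7.6667

G = (6.6667, 7.6667)


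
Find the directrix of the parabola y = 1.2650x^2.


a = 1.2650
1/(4a) = 0.1976
directrix: y = -0.1976 = -0.1976

y = -0.1976


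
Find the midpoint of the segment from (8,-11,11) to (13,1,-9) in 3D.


Mx = (8+13)/2 = 10.5000
My = (-11+1)/2 = -5.0000
Mz = (11- 9)/2 = 1.0000

M = (10.5000, -5.0000, 1.0000)


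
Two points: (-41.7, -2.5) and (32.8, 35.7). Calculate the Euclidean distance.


dx = 32.8 + 41.7 = 74.5
dy = 35.7 + 2.5 = 38.2
d = sqrt(5550.25 + 1459.24) = sqrt(7009.49) = 83.7227

83.7227


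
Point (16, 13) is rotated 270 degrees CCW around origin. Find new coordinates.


cos(270) = 0, sin(270) = -1
x' = 16*0 - 13*(-1) = 13
y' = 16*(-1) + 13*0 = -16

(13, -16)


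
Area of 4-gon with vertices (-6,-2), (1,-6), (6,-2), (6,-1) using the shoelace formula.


sum(xi*y_{i+1}) = -6*(-6) + 1*(-2) + 6*(-1) + 6*(-2) = 16
sum(yi*x_{i+1}) = -2*1 - 6*6 - 2*6 - 1*(-6) = -44
Area = |16 + 44|/2 = 60/2 = 30.0000

30.0000 sq units


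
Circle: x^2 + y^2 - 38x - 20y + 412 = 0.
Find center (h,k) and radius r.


h = -D/2 = 38/2 = 19
k = -E/2 = 20/2 = 10
r^2 = h^2 + k^2 - F = 361 + 100 - 412 = 49
r = 7

Center (19, 10), radius = 7


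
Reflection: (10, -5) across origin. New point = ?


Reflection rule for origin: (-x, -y)
(10, -5) -> (-10, 5)

(-10, 5)


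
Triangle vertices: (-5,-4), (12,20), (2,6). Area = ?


-5*(20-6) = -70
12*(6+ 4) = 120
2*(-4-20) = -48
sum = 2
Area = |2|/2 = 1.0000

1.0000 sq units


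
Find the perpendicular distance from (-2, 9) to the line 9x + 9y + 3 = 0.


|9*(-2) + 9*9 + 3| = |66| = 66
sqrt(81 + 81) = sqrt(162) = 12.7279
d = 66/sqrt(162) = 5.1854

5.1854


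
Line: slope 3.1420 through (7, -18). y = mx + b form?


y + 18 = 3.1420(x - 7)
y = 3.1420x - 18 - 3.1420*7
y = 3.1420x - 39.9940

y = 3.1420x - 39.9940


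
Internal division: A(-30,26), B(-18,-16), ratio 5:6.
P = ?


Px = (5*(-18) + 6*(-30))/11 = -270/11 = -24.5455
Py = (5*(-16) + 6*26)/11 = 76/11 = 6.9091

P = (-24.5455, 6.9091)


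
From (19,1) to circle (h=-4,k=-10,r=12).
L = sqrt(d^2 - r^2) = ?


d = sqrt((19+ 4)^2 + (1+ 10)^2) = sqrt(529+121) = 25.4951
L = sqrt(650.0000 - 144) = sqrt(506.0000) = 22.4944

22.4944


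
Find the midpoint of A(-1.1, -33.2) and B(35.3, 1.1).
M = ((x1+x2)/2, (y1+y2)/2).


Mx = (-1.1 + 35.3)/2 = 34.2/2 = 17.1000
My = (-33.2 + 1.1)/2 = -32.1/2 = -16.0500

(17.1000, -16.0500)


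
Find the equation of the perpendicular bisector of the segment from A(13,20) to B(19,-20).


Midpoint = (16, 0)
Slope of AB = dy/dx = -40/6 = -6.6667
Perp slope = -dx/dy = 6/40 = 0.1500
b = My - (perp slope)*Mx = 0 + (6*16)/(-40) = 0 - 2.4000 = -2.4000

y = 0.1500x - 2.4000


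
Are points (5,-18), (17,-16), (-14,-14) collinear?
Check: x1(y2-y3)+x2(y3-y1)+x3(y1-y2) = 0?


5*(-16+ 14) + 17*(-14+ 18) - 14*(-18+ 16)
= -10 + 68 + 28 = 86

No, not collinear (determinant = 86)


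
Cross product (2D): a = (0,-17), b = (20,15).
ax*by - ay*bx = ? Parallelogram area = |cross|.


cross = 0*15 + 17*20 = 0 + 340 = 340
Parallelogram area = |340| = 340

cross = 340, parallelogram area = 340


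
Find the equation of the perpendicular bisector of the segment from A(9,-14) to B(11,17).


Midpoint = (10, 1.5)
Slope of AB = dy/dx = 31/2 = 15.5000
Perp slope = -dx/dy = -2/31 = -0.0645
b = My - (perp slope)*Mx = 1.5 + (2*10)/31 = 1.5 + 0.6452 = 2.1452

y = -0.0645x + 2.1452


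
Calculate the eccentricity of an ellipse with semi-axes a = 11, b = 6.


c = sqrt(121-36) = sqrt(85) = 9.2195
e = c/a = sqrt(85)/11 = 0.8381

e = 0.8381


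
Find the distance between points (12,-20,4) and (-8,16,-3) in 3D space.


dx=-20, dy=36, dz=-7
d = sqrt(400+1296+49) = sqrt(1745) = 41.7732

41.7732


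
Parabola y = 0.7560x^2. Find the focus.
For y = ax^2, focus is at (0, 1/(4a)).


a = 0.7560
4a = 3.0240
focus = (0, 1/3.0240) = (0, 0.3307)

Focus = (0, 0.3307)


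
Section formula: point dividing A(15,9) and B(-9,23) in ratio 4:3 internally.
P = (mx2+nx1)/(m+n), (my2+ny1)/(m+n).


Px = (4*(-9) + 3*15)/7 = 9/7 = 1.2857
Py = (4*23 + 3*9)/7 = 119/7 = 17.0000

P = (1.2857, 17.0000)


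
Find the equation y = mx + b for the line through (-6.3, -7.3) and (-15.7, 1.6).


m = (8.9)/(-9.4) = -0.9468
b = y1 - m*x1 = -7.3 - (8.9*(-6.3))/(-9.4) = -7.3 - 5.9649 = -13.2649

y = -0.9468x - 13.2649


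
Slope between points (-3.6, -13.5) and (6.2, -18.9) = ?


dy = -18.9 + 13.5 = -5.4
dx = 6.2 + 3.6 = 9.8
m = -5.4/9.8 = -0.5510

m = -0.5510


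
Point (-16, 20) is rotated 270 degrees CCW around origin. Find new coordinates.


cos(270) = 0, sin(270) = -1
x' = -16*0 - 20*(-1) = 20
y' = -16*(-1) + 20*0 = 16

(20, 16)


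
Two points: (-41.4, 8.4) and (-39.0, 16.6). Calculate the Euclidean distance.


dx = -39.0 + 41.4 = 2.4
dy = 16.6 - 8.4 = 8.2
d = sqrt(5.76 + 67.24) = sqrt(73) = 8.5440

8.5440


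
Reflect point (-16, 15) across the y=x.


Reflection rule for y=x: (y, x)
(-16, 15) -> (15, -16)

(15, -16)


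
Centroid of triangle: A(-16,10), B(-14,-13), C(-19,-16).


Gx = (-16- 14- 19)/3 = -49/3 = -16.3333
Gy = (10- 13- 16)/3 = -19/3 = -6.3333

G = (-16.3333, -6.3333)


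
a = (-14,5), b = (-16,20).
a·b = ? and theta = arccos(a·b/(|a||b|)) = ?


a·b = -14*(-16) + 5*20 = 224 + 100 = 324
|a| = sqrt(196+25) = 14.8661
|b| = sqrt(256+400) = 25.6125
cos(theta) = 324/(sqrt(221)*sqrt(656)) = 324/sqrt(144976) = 0.850936
theta = arccos(324/sqrt(144976)) = 31.6864 degrees

a·b = 324, theta = 31.6864 deg


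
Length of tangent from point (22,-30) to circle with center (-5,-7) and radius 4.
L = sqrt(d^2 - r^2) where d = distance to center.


d = sqrt((22+ 5)^2 + (-30+ 7)^2) = sqrt(729+529) = 35.4683
L = sqrt(1258.0000 - 16) = sqrt(1242.0000) = 35.2420

35.2420


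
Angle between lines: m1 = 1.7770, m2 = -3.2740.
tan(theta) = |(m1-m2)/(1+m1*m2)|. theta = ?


m1-m2 = 5.051
1+m1*m2 = -4.817898
tan(theta) = |5.051/(-4.817898)| = 1.048383
theta = arctan(|5.051/(-4.817898)|) = 46.3531 degrees (acute angle)

46.3531 degrees


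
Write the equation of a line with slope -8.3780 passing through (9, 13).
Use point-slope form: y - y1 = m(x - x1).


y - 13 = -8.3780(x - 9)
y = -8.3780x + 13 + 8.3780*9
y = -8.3780x + 88.4020

y = -8.3780x + 88.4020


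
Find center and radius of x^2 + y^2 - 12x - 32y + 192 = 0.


h = -D/2 = 12/2 = 6
k = -E/2 = 32/2 = 16
r^2 = h^2 + k^2 - F = 36 + 256 - 192 = 100
r = 10

Center (6, 16), radius = 10


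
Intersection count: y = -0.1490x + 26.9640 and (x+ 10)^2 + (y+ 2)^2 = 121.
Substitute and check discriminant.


Substitute y = -0.1490x + 26.9640: (x+ 10)^2 + (-0.1490x+26.9640+ 2)^2 = 121
Expand to Ax^2 + Bx + C = 0, where b-k = 28.964
A = 1+m^2 = 1.022201
B = 2(m(b-k) - h) = 2(-0.1490*28.964 + 10) = 11.368728
C = h^2 + (b-k)^2 - r^2 = 100 + 838.913296 - 121 = 817.913296
disc = B^2-4AC = 129.2480 - 3344.2872 = -3215.0392
disc < 0

0 intersection points


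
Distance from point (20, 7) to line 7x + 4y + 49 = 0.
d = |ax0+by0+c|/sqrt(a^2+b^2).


|7*20 + 4*7 + 49| = |217| = 217
sqrt(49 + 16) = sqrt(65) = 8.0623
d = 217/sqrt(65) = 26.9155

26.9155


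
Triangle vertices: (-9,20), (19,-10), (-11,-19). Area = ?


-9*(-10+ 19) = -81
19*(-19-20) = -741
-11*(20+ 10) = -330
sum = -1152
Area = |-1152|/2 = 576.0000

576.0000 sq units


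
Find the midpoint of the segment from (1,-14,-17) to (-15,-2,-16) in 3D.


Mx = (1- 15)/2 = -7.0000
My = (-14- 2)/2 = -8.0000
Mz = (-17- 16)/2 = -16.5000

M = (-7.0000, -8.0000, -16.5000)


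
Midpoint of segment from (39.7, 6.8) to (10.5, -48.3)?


Mx = (39.7 + 10.5)/2 = 50.2/2 = 25.1000
My = (6.8 - 48.3)/2 = -41.5/2 = -20.7500

(25.1000, -20.7500)


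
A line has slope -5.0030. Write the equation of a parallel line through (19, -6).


Parallel lines have equal slopes.
m2 = -5.0030
b2 = -6 + 5.0030*19 = 89.0570

y = -5.0030x + 89.0570


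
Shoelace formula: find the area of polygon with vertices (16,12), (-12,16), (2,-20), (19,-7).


sum(xi*y_{i+1}) = 16*16 - 12*(-20) + 2*(-7) + 19*12 = 710
sum(yi*x_{i+1}) = 12*(-12) + 16*2 - 20*19 - 7*16 = -604
Area = |710 + 604|/2 = 1314/2 = 657.0000

657.0000 sq units


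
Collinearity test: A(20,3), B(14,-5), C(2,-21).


20*(-5+ 21) + 14*(-21-3) + 2*(3+ 5)
= 320 - 336 + 16 = 0

Yes, collinear (determinant = 0)


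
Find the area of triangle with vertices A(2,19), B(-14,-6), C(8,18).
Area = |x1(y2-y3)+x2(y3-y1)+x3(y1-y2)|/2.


2*(-6-18) = -48
-14*(18-19) = 14
8*(19+ 6) = 200
sum = 166
Area = |166|/2 = 83.0000

83.0000 sq units


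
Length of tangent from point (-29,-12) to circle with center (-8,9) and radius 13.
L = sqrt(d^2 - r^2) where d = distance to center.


d = sqrt((-29+ 8)^2 + (-12-9)^2) = sqrt(441+441) = 29.6985
L = sqrt(882.0000 - 169) = sqrt(713.0000) = 26.7021

26.7021
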